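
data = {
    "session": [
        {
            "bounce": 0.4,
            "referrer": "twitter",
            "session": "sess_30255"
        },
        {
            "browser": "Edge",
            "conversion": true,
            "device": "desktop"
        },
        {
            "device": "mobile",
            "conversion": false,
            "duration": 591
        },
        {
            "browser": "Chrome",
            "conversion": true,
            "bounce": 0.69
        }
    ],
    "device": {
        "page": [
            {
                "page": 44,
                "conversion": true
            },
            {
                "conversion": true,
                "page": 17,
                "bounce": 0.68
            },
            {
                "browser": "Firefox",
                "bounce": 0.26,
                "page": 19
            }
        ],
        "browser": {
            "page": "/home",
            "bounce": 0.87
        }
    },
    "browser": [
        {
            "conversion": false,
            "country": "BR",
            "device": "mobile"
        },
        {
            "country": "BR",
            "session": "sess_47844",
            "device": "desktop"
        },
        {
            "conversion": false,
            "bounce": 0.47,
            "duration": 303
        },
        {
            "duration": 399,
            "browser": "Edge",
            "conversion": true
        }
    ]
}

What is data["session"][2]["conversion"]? False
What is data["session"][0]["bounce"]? 0.4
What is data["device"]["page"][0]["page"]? 44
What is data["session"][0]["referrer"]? "twitter"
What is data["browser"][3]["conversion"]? True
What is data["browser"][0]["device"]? "mobile"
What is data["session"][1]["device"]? "desktop"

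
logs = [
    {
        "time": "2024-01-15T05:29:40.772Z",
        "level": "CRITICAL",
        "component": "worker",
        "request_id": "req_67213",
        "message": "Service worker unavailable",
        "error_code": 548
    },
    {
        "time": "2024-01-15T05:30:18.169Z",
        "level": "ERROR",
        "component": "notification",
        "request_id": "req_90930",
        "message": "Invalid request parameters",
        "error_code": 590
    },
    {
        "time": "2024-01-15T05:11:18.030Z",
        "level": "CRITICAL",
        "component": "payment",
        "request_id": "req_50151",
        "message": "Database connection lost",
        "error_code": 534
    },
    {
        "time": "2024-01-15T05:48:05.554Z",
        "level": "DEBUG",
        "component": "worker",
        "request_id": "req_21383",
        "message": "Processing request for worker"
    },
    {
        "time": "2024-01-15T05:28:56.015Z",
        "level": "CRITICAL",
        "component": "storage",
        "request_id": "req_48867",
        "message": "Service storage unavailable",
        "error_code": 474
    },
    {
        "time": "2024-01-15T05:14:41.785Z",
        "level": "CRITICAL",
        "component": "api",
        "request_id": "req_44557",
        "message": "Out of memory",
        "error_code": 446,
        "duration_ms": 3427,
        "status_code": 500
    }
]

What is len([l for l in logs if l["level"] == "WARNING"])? 0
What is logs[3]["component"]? "worker"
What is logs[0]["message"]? "Service worker unavailable"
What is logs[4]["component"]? "storage"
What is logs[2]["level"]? "CRITICAL"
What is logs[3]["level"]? "DEBUG"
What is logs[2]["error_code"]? 534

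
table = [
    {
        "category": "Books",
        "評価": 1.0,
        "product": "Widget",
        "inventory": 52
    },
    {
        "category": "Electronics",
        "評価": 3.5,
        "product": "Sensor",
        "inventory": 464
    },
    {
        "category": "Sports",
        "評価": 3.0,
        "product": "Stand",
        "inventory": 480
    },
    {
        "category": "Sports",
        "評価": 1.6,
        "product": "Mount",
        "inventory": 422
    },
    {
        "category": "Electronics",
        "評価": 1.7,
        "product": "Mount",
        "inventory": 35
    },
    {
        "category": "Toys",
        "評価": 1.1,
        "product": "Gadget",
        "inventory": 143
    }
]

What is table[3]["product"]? "Mount"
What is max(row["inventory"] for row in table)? 480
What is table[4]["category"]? "Electronics"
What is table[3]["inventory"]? 422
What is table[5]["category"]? "Toys"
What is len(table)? 6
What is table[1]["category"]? "Electronics"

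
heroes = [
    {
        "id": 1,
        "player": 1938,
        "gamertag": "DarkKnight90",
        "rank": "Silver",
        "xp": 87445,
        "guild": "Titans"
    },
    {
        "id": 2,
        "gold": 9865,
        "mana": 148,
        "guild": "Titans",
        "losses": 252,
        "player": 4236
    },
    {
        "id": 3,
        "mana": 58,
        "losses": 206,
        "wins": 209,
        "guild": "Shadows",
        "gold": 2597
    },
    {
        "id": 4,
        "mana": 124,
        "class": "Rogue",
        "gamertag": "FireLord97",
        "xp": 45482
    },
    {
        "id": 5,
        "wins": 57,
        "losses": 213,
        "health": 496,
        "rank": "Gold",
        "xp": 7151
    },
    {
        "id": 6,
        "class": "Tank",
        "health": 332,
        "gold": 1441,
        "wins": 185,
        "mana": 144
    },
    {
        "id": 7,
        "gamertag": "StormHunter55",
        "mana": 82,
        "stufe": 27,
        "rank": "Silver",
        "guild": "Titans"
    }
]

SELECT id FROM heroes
[1, 2, 3, 4, 5, 6, 7]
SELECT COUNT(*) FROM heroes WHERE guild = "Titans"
3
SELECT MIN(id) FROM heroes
1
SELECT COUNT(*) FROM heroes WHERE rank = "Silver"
2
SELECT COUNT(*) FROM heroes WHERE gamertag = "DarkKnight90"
1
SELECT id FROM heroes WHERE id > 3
[4, 5, 6, 7]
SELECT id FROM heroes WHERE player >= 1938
[1, 2]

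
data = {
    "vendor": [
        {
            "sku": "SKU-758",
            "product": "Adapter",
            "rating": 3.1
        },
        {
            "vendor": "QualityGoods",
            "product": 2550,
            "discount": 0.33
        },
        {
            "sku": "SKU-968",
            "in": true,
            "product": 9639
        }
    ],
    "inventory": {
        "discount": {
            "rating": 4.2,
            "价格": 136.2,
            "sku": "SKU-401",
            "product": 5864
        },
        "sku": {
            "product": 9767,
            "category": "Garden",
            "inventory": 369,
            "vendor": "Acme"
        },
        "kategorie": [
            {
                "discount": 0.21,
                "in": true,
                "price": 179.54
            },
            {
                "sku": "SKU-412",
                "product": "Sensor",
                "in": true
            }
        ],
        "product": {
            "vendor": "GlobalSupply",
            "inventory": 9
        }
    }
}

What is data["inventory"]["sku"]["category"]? "Garden"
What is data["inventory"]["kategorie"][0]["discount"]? 0.21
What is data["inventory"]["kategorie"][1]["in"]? True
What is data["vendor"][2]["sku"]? "SKU-968"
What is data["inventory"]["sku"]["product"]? 9767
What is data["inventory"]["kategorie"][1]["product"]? "Sensor"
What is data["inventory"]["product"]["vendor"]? "GlobalSupply"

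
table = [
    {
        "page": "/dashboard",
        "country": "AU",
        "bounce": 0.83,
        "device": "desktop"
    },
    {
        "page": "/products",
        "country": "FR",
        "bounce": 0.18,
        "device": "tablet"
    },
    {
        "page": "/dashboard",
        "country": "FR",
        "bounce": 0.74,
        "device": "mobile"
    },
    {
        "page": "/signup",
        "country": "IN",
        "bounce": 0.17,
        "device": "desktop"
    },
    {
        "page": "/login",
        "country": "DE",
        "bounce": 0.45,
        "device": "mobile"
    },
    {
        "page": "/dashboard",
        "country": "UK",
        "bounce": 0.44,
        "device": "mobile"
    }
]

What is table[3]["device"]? "desktop"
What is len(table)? 6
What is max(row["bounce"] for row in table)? 0.83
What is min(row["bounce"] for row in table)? 0.17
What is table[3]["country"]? "IN"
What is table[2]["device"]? "mobile"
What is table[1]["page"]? "/products"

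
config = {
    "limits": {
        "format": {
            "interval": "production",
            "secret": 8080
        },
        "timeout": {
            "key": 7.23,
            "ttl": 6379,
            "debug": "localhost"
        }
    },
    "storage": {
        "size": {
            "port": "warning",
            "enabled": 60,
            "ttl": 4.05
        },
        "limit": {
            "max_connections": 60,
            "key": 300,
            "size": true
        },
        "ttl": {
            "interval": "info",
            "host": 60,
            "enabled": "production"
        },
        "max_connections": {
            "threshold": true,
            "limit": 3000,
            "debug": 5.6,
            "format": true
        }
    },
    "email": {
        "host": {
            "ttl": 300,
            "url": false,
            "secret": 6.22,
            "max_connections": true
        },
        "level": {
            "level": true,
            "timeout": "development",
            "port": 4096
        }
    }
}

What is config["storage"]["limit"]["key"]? 300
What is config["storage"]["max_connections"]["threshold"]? True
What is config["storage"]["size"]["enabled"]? 60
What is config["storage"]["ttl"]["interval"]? "info"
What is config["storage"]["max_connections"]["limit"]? 3000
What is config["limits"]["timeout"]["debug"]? "localhost"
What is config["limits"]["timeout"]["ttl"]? 6379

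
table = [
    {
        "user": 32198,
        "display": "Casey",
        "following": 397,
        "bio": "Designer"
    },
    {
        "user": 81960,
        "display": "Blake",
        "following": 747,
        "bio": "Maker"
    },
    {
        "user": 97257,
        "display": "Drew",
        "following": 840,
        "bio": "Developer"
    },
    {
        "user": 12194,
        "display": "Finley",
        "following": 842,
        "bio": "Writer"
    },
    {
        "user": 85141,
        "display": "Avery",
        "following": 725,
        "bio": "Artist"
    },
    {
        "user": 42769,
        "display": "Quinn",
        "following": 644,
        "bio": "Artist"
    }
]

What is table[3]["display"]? "Finley"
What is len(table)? 6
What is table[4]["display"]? "Avery"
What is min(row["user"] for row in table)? 12194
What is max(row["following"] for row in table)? 842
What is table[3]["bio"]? "Writer"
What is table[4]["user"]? 85141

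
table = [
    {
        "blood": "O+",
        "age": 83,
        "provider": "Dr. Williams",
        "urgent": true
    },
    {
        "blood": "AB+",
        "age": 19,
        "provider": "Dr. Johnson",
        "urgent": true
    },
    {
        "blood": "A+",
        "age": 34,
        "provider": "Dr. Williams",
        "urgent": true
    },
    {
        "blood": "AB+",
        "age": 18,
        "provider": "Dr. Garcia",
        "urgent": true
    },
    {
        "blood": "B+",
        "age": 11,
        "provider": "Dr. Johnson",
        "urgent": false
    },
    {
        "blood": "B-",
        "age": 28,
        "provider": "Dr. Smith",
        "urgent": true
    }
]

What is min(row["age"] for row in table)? 11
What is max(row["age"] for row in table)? 83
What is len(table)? 6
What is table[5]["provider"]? "Dr. Smith"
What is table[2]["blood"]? "A+"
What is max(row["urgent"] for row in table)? True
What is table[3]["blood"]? "AB+"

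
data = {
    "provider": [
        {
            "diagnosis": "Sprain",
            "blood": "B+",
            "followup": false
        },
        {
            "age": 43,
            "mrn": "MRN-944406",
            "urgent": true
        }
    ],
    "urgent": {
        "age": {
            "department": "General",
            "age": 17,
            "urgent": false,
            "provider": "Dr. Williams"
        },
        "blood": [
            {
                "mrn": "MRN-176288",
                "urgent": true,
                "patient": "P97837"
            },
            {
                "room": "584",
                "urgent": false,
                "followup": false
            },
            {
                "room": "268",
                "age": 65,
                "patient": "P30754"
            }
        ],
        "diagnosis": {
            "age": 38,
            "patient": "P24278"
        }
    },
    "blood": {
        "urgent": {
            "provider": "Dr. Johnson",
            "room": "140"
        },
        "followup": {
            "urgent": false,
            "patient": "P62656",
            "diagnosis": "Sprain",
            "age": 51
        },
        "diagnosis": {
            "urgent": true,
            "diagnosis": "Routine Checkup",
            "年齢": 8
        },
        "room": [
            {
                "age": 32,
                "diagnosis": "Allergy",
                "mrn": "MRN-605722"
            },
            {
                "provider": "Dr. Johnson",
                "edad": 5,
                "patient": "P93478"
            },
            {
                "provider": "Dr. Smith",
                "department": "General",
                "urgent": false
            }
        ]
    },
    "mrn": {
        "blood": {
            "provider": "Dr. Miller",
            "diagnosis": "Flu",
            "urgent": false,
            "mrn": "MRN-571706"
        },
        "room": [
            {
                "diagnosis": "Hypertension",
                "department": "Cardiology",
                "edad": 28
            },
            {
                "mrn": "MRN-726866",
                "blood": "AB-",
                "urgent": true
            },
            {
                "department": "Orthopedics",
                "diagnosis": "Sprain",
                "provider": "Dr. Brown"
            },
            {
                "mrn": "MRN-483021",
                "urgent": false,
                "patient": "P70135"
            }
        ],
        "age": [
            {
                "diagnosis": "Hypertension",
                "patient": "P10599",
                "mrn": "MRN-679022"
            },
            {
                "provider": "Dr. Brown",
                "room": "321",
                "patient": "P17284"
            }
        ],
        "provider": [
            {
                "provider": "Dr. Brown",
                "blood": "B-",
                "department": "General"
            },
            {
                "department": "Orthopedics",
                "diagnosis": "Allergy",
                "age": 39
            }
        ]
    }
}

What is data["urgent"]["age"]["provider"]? "Dr. Williams"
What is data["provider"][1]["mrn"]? "MRN-944406"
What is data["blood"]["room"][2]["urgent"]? False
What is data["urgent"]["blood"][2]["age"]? 65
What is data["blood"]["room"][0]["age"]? 32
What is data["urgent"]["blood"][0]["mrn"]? "MRN-176288"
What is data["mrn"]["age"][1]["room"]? "321"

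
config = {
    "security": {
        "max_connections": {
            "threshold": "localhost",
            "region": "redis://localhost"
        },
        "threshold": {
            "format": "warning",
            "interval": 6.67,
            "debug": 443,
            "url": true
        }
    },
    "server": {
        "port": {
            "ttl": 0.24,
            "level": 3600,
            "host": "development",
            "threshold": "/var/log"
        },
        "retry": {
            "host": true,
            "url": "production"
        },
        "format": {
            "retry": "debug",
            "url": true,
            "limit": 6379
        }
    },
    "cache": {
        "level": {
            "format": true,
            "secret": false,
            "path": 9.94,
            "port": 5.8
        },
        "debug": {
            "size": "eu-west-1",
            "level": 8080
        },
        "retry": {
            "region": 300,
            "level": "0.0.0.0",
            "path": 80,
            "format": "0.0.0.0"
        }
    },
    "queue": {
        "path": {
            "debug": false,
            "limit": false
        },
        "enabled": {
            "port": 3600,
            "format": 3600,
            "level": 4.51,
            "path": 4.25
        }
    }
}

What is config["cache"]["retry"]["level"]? "0.0.0.0"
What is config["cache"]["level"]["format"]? True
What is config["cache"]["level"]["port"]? 5.8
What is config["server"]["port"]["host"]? "development"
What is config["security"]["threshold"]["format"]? "warning"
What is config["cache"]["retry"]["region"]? 300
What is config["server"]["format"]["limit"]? 6379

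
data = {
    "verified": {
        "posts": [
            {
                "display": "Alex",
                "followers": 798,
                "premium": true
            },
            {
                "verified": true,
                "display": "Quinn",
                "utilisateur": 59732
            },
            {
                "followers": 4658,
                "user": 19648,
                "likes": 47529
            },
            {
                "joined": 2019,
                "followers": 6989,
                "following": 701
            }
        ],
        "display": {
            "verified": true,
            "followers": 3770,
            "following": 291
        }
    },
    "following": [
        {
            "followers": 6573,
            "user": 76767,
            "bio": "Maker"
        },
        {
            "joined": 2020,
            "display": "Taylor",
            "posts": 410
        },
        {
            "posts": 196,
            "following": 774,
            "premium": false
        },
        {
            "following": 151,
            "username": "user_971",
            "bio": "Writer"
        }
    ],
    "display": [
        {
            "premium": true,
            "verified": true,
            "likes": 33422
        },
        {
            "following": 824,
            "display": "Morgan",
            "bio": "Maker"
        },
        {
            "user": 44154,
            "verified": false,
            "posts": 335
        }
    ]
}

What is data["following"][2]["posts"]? 196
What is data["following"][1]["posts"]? 410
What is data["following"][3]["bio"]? "Writer"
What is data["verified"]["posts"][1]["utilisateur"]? 59732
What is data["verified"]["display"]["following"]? 291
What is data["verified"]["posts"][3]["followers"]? 6989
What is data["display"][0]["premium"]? True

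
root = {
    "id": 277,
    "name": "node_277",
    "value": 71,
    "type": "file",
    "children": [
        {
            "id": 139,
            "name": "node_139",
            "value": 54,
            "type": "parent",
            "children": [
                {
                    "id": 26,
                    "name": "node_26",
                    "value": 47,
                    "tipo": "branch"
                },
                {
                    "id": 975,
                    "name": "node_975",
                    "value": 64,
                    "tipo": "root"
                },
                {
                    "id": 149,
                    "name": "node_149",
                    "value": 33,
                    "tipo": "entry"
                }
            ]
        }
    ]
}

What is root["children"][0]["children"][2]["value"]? 33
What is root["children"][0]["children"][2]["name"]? "node_149"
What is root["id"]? 277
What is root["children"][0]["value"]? 54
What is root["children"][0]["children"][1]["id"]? 975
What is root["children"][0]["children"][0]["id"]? 26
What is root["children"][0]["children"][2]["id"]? 149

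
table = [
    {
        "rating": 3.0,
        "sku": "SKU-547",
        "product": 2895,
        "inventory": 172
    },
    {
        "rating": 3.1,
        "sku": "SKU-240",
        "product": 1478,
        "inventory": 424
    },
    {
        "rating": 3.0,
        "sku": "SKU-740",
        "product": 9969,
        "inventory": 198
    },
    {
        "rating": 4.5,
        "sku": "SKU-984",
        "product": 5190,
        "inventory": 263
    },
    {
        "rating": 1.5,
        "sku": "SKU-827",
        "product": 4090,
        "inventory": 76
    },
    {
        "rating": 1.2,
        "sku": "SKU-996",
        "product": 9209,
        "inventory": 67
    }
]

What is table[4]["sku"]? "SKU-827"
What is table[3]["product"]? 5190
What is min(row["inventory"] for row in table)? 67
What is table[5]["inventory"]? 67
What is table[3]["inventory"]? 263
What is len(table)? 6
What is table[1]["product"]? 1478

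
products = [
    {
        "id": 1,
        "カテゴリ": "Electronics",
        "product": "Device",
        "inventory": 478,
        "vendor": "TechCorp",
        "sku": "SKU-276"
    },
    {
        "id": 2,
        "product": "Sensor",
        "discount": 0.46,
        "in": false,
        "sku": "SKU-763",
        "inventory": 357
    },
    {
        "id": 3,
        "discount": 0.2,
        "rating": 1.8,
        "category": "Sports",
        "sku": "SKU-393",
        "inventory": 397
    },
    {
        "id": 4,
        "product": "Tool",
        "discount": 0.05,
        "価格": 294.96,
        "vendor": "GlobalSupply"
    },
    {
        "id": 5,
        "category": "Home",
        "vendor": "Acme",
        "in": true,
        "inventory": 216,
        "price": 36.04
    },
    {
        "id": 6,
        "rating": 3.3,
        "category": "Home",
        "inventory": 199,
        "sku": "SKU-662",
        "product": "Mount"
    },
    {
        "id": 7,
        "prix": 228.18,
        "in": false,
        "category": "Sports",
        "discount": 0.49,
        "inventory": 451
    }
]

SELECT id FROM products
[1, 2, 3, 4, 5, 6, 7]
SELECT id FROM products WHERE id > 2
[3, 4, 5, 6, 7]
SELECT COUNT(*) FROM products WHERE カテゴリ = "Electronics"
1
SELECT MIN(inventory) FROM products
199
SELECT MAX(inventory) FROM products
478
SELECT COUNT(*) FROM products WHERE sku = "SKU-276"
1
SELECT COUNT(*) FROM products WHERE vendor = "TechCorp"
1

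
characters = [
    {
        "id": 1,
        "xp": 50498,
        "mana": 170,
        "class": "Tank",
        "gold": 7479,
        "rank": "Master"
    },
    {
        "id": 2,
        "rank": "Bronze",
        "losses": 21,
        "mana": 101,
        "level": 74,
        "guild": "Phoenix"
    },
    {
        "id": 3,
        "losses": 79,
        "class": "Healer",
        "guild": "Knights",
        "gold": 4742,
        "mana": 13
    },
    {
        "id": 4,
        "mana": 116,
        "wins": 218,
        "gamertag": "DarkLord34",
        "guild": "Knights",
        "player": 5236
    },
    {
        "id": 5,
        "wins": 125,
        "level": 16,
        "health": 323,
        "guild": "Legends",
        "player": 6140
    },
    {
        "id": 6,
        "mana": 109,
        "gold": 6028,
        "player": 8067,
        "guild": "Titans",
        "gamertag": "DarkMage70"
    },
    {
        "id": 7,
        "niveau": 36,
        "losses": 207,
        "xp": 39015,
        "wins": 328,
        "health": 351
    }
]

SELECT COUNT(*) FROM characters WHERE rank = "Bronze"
1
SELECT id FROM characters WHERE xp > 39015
[1]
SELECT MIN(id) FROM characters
1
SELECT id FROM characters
[1, 2, 3, 4, 5, 6, 7]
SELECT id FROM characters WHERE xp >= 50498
[1]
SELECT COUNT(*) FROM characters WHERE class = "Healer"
1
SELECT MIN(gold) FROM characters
4742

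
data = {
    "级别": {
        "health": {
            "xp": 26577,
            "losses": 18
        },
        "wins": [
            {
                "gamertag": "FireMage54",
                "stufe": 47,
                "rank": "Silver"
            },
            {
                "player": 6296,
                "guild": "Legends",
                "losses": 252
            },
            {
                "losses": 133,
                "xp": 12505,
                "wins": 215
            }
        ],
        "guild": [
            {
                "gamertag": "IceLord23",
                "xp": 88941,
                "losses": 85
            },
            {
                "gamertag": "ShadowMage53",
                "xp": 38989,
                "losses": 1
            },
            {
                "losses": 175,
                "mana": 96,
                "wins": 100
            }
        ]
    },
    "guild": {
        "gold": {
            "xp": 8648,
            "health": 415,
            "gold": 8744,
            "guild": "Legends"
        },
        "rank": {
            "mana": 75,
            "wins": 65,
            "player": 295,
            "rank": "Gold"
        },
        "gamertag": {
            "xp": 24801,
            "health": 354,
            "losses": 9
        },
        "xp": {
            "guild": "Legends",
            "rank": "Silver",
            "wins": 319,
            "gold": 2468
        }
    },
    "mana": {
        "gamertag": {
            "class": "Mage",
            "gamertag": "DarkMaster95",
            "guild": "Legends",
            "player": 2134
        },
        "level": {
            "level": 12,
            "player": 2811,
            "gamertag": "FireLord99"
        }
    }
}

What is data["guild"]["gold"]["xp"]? 8648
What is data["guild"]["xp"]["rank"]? "Silver"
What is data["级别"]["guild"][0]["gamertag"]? "IceLord23"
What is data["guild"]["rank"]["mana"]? 75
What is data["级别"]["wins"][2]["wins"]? 215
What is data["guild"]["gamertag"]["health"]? 354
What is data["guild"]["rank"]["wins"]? 65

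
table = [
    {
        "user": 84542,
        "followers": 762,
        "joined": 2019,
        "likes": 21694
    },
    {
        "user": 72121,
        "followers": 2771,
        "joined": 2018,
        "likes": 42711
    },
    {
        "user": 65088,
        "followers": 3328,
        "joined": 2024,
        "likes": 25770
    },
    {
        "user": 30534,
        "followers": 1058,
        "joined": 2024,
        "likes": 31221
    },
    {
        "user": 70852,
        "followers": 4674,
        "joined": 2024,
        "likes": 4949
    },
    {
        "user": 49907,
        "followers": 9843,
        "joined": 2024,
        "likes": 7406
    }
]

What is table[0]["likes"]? 21694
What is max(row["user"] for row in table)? 84542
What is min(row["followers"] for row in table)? 762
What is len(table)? 6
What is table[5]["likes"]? 7406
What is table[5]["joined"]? 2024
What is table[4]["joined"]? 2024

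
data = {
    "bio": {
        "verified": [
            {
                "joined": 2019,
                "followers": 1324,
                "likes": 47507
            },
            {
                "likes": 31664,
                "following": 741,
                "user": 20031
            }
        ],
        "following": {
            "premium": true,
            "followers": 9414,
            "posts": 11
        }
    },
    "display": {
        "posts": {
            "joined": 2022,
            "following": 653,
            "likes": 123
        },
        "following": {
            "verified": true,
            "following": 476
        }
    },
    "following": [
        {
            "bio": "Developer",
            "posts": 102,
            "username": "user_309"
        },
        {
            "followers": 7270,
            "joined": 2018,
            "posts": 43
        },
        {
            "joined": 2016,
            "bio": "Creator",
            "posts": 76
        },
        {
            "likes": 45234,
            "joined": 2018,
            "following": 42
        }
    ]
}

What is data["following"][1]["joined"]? 2018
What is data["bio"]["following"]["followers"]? 9414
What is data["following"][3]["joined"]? 2018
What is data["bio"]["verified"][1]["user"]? 20031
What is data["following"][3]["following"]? 42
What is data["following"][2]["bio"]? "Creator"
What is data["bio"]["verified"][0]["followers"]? 1324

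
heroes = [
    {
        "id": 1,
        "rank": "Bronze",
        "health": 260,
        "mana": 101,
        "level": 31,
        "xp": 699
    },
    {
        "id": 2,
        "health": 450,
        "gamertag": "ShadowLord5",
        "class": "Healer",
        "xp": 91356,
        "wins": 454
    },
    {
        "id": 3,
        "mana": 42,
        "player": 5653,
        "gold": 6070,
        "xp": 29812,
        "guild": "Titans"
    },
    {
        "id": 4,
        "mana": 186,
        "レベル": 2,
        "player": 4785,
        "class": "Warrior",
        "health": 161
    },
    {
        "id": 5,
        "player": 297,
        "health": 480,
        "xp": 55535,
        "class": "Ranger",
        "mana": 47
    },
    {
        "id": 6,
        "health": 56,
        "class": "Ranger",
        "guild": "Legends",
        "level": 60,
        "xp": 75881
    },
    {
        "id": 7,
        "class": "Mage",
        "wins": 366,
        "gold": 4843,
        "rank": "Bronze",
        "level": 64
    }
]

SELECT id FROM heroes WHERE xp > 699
[2, 3, 5, 6]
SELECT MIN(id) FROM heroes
1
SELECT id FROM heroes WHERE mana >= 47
[1, 4, 5]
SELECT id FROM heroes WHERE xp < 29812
[1]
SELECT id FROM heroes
[1, 2, 3, 4, 5, 6, 7]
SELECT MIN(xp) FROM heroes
699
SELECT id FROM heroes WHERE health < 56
[]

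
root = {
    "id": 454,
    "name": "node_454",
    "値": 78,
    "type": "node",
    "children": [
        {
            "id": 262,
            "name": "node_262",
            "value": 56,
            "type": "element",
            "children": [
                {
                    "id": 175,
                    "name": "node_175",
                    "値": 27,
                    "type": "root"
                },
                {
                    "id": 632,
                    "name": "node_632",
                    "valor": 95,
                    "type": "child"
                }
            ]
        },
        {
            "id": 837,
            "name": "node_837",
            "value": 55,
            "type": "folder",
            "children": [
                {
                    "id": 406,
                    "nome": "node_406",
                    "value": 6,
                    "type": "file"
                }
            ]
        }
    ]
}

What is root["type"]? "node"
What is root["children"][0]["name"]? "node_262"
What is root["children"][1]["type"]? "folder"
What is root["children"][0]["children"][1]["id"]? 632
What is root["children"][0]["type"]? "element"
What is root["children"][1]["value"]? 55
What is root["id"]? 454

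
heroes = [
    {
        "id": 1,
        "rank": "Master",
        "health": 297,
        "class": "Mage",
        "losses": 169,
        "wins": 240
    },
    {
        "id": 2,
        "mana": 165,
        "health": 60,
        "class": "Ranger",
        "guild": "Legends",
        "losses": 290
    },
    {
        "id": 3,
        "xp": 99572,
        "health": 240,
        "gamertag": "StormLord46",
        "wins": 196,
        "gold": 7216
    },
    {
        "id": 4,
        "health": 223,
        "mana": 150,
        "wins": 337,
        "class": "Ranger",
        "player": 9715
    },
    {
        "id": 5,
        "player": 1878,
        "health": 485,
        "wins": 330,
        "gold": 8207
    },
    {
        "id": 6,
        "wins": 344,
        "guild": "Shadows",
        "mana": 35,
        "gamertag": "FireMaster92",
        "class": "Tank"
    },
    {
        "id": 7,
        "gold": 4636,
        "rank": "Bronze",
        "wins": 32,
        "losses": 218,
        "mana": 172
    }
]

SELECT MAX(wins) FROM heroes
344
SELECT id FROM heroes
[1, 2, 3, 4, 5, 6, 7]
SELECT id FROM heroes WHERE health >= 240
[1, 3, 5]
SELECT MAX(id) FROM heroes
7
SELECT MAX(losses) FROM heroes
290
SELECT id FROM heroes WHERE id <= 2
[1, 2]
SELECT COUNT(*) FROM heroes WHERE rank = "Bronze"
1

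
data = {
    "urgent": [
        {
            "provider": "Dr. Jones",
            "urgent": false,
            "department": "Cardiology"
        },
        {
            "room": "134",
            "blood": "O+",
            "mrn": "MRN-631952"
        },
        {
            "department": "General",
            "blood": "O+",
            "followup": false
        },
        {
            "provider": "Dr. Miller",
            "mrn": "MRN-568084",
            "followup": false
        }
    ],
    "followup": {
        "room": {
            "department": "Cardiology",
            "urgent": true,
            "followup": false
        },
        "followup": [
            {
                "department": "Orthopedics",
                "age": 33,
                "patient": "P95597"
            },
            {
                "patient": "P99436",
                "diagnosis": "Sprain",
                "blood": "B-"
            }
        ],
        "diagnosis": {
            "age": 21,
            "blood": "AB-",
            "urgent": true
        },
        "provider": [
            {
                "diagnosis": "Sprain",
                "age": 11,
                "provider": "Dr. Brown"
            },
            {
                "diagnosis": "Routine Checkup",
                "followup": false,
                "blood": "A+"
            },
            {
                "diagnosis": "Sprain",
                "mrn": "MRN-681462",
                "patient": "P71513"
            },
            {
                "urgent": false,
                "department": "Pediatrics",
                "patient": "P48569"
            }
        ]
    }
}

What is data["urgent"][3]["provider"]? "Dr. Miller"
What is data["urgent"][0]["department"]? "Cardiology"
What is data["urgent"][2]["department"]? "General"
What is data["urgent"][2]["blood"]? "O+"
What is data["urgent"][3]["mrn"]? "MRN-568084"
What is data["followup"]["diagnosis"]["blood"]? "AB-"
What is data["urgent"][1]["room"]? "134"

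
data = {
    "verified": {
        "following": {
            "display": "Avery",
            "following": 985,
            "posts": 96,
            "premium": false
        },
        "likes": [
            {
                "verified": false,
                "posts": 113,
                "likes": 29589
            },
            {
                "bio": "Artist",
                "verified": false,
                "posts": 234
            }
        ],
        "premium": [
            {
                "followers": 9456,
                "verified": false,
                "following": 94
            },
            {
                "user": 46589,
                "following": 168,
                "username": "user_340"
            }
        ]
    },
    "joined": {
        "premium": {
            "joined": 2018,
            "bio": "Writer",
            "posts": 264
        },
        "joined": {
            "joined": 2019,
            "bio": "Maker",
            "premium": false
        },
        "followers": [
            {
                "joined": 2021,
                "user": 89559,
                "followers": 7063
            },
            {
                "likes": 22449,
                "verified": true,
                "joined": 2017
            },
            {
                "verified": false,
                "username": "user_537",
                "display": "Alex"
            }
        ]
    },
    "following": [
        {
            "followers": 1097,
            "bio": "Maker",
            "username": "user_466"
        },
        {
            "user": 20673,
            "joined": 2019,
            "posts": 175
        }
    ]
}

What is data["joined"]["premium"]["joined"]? 2018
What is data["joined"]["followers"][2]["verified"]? False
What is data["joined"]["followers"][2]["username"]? "user_537"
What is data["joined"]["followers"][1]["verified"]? True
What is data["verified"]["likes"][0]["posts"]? 113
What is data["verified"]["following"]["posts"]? 96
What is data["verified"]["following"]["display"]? "Avery"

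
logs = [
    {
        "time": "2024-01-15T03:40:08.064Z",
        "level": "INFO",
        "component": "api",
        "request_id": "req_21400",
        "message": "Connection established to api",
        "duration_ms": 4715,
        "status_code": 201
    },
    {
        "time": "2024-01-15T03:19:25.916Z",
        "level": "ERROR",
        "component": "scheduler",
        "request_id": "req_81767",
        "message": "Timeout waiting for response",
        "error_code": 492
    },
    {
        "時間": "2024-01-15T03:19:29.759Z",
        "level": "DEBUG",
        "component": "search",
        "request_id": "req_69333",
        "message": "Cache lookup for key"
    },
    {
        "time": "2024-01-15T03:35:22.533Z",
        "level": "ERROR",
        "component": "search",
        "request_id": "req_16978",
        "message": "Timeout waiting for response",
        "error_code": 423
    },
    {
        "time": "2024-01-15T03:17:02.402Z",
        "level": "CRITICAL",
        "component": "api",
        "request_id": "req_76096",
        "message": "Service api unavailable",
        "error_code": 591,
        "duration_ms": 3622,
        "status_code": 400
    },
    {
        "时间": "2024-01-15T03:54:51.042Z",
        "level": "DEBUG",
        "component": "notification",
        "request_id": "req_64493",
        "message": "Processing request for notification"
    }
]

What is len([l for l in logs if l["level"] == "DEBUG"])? 2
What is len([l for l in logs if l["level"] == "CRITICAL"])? 1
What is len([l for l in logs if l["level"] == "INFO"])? 1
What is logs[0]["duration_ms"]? 4715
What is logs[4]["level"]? "CRITICAL"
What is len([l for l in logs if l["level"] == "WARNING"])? 0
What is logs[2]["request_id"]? "req_69333"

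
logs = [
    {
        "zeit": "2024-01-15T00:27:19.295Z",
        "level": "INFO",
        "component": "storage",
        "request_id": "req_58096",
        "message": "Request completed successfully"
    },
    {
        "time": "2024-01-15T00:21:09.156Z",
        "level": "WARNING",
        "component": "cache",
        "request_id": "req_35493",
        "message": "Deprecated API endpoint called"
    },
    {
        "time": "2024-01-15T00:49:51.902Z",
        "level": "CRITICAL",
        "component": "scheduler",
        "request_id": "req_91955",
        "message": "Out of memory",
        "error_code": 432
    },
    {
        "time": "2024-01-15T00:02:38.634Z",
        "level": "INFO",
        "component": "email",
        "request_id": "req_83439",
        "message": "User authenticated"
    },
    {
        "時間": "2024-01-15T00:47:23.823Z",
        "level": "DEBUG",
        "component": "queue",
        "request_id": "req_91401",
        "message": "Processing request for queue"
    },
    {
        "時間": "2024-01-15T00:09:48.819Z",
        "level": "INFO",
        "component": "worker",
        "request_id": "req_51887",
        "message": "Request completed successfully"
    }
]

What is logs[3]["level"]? "INFO"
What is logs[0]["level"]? "INFO"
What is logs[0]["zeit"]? "2024-01-15T00:27:19.295Z"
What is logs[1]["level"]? "WARNING"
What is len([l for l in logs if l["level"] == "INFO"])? 3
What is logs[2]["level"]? "CRITICAL"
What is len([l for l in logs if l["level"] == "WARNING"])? 1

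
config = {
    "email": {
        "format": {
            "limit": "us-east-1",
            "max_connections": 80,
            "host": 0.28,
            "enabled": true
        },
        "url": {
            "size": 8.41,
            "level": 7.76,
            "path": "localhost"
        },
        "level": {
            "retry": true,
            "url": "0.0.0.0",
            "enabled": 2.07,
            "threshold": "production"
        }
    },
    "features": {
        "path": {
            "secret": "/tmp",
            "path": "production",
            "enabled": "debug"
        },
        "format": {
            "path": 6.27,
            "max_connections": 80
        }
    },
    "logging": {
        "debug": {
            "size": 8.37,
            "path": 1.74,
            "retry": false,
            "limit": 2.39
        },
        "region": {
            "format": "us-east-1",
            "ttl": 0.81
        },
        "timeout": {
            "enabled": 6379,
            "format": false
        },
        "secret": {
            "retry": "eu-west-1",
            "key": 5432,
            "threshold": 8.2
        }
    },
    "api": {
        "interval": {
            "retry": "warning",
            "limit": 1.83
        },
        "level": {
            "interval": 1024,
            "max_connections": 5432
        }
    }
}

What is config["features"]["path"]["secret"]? "/tmp"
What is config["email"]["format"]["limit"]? "us-east-1"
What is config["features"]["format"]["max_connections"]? 80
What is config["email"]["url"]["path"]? "localhost"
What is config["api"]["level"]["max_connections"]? 5432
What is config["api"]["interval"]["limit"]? 1.83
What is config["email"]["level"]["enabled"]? 2.07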